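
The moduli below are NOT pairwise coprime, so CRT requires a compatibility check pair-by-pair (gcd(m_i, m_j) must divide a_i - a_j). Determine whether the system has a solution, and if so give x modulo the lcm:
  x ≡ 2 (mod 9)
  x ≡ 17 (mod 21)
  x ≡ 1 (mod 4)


Moduli 9, 21, 4 are not pairwise coprime, so CRT works modulo lcm(m_i) when all pairwise compatibility conditions hold.
Pairwise compatibility: gcd(m_i, m_j) must divide a_i - a_j for every pair.
Merge one congruence at a time:
  Start: x ≡ 2 (mod 9).
  Combine with x ≡ 17 (mod 21): gcd(9, 21) = 3; 17 - 2 = 15, which IS divisible by 3, so compatible.
    Write x = 2 + 9·t and substitute into x ≡ 17 (mod 21): 9·t ≡ 17 − 2 = 15 (mod 21).
    Divide the congruence (and modulus) by g = 3: 3·t ≡ 5 (mod 7).
    The inverse of 3 mod 7 is 5 (since 3·5 = 15 = 2·7 + 1), so t ≡ 5·5 = 25 ≡ 4 (mod 7).
    Then x = 2 + 9·4 = 38, valid modulo lcm(9, 21) = 63: x ≡ 38 (mod 63).
  Combine with x ≡ 1 (mod 4): gcd(63, 4) = 1; 1 - 38 = -37, which IS divisible by 1, so compatible.
    Write x = 38 + 63·t and substitute into x ≡ 1 (mod 4): 63·t ≡ 1 − 38 = -37 (mod 4).
    Reduce coefficients mod 4: 3·t ≡ 3 (mod 4).
    The inverse of 3 mod 4 is 3 (since 3·3 = 9 = 2·4 + 1), so t ≡ 3·3 = 9 ≡ 1 (mod 4).
    Then x = 38 + 63·1 = 101, valid modulo lcm(63, 4) = 252: x ≡ 101 (mod 252).
Verify: 101 mod 9 = 2, 101 mod 21 = 17, 101 mod 4 = 1.

x ≡ 101 (mod 252).


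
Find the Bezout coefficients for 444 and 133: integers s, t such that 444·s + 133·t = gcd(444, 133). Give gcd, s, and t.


Euclidean algorithm on (444, 133) — divide until remainder is 0:
  444 = 3 · 133 + 45
  133 = 2 · 45 + 43
  45 = 1 · 43 + 2
  43 = 21 · 2 + 1
  2 = 2 · 1 + 0
gcd(444, 133) = 1.
Track Bezout coefficients alongside the remainders: start with r₀ = 444 = a·1 + b·0 (s = 1, t = 0) and r₁ = 133 = a·0 + b·1 (s = 0, t = 1); each new remainder r_{k+1} = r_{k-1} − q_k·r_k inherits s_{k+1} = s_{k-1} − q_k·s_k, t_{k+1} = t_{k-1} − q_k·t_k, so r_k = a·s_k + b·t_k at every step:
  q = 3: r = 45, s = 1 − 3·0 = 1, t = 0 − 3·1 = -3  (check: 444·1 + 133·(-3) = 45)
  q = 2: r = 43, s = 0 − 2·1 = -2, t = 1 − 2·(-3) = 7  (check: 444·(-2) + 133·7 = 43)
  q = 1: r = 2, s = 1 − 1·(-2) = 3, t = -3 − 1·7 = -10  (check: 444·3 + 133·(-10) = 2)
  q = 21: r = 1, s = -2 − 21·3 = -65, t = 7 − 21·(-10) = 217  (check: 444·(-65) + 133·217 = 1)
The row with r = 1 (the gcd) gives the Bezout coefficients s = -65, t = 217.
Result: 444 · (-65) + 133 · (217) = 1.

gcd(444, 133) = 1; s = -65, t = 217 (check: 444·(-65) + 133·217 = 1).


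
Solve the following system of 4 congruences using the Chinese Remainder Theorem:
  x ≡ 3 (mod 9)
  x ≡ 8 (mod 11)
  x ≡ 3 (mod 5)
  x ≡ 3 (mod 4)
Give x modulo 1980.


Product of moduli M = 9 · 11 · 5 · 4 = 1980.
Merge one congruence at a time:
  Start: x ≡ 3 (mod 9).
  Combine with x ≡ 8 (mod 11); new modulus lcm = 99.
    Write x = 3 + 9·t and substitute into x ≡ 8 (mod 11): 9·t ≡ 8 − 3 = 5 (mod 11).
    The inverse of 9 mod 11 is 5 (since 9·5 = 45 = 4·11 + 1), so t ≡ 5·5 = 25 ≡ 3 (mod 11).
    Then x = 3 + 9·3 = 30, valid modulo lcm(9, 11) = 99: x ≡ 30 (mod 99).
  Combine with x ≡ 3 (mod 5); new modulus lcm = 495.
    Write x = 30 + 99·t and substitute into x ≡ 3 (mod 5): 99·t ≡ 3 − 30 = -27 (mod 5).
    Reduce coefficients mod 5: 4·t ≡ 3 (mod 5).
    The inverse of 4 mod 5 is 4 (since 4·4 = 16 = 3·5 + 1), so t ≡ 4·3 = 12 ≡ 2 (mod 5).
    Then x = 30 + 99·2 = 228, valid modulo lcm(99, 5) = 495: x ≡ 228 (mod 495).
  Combine with x ≡ 3 (mod 4); new modulus lcm = 1980.
    Write x = 228 + 495·t and substitute into x ≡ 3 (mod 4): 495·t ≡ 3 − 228 = -225 (mod 4).
    Reduce coefficients mod 4: 3·t ≡ 3 (mod 4).
    The inverse of 3 mod 4 is 3 (since 3·3 = 9 = 2·4 + 1), so t ≡ 3·3 = 9 ≡ 1 (mod 4).
    Then x = 228 + 495·1 = 723, valid modulo lcm(495, 4) = 1980: x ≡ 723 (mod 1980).
Verify against each original: 723 mod 9 = 3, 723 mod 11 = 8, 723 mod 5 = 3, 723 mod 4 = 3.

x ≡ 723 (mod 1980).


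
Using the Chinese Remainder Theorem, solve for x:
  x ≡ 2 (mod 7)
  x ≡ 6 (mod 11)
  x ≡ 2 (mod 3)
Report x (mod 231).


Moduli 7, 11, 3 are pairwise coprime; by CRT there is a unique solution modulo M = 7 · 11 · 3 = 231.
Solve pairwise, accumulating the modulus:
  Start with x ≡ 2 (mod 7).
  Combine with x ≡ 6 (mod 11): since gcd(7, 11) = 1, we get a unique residue mod 77.
    Write x = 2 + 7·t and substitute into x ≡ 6 (mod 11): 7·t ≡ 6 − 2 = 4 (mod 11).
    The inverse of 7 mod 11 is 8 (since 7·8 = 56 = 5·11 + 1), so t ≡ 8·4 = 32 ≡ 10 (mod 11).
    Then x = 2 + 7·10 = 72, valid modulo lcm(7, 11) = 77: x ≡ 72 (mod 77).
  Combine with x ≡ 2 (mod 3): since gcd(77, 3) = 1, we get a unique residue mod 231.
    Write x = 72 + 77·t and substitute into x ≡ 2 (mod 3): 77·t ≡ 2 − 72 = -70 (mod 3).
    Reduce coefficients mod 3: 2·t ≡ 2 (mod 3).
    The inverse of 2 mod 3 is 2 (since 2·2 = 4 = 1·3 + 1), so t ≡ 2·2 = 4 ≡ 1 (mod 3).
    Then x = 72 + 77·1 = 149, valid modulo lcm(77, 3) = 231: x ≡ 149 (mod 231).
Verify: 149 mod 7 = 2 ✓, 149 mod 11 = 6 ✓, 149 mod 3 = 2 ✓.

x ≡ 149 (mod 231).


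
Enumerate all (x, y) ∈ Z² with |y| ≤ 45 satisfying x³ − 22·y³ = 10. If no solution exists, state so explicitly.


The equation is x³ - 22y³ = 10. For fixed y, x³ = 22·y³ + 10, so a solution requires the RHS to be a perfect cube.
Strategy: iterate y from -45 to 45, compute RHS = 22·y³ + 10, and check whether it is a (positive or negative) perfect cube.
Check small values of y:
  y = 0: RHS = 10 is not a perfect cube.
  y = 1: RHS = 32 is not a perfect cube.
  y = -1: RHS = -12 is not a perfect cube.
  y = 2: RHS = 186 is not a perfect cube.
  y = -2: RHS = -166 is not a perfect cube.
  y = 3: RHS = 604 is not a perfect cube.
  y = -3: RHS = -584 is not a perfect cube.
Continuing the search up to |y| = 45 finds no solutions either.
No (x, y) in the scanned range satisfies the equation.

No integer solutions with |y| ≤ 45.


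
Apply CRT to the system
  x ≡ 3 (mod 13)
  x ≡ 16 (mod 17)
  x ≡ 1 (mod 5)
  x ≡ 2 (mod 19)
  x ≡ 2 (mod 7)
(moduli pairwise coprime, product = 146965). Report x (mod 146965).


Product of moduli M = 13 · 17 · 5 · 19 · 7 = 146965.
Merge one congruence at a time:
  Start: x ≡ 3 (mod 13).
  Combine with x ≡ 16 (mod 17); new modulus lcm = 221.
    Write x = 3 + 13·t and substitute into x ≡ 16 (mod 17): 13·t ≡ 16 − 3 = 13 (mod 17).
    The inverse of 13 mod 17 is 4 (since 13·4 = 52 = 3·17 + 1), so t ≡ 4·13 = 52 ≡ 1 (mod 17).
    Then x = 3 + 13·1 = 16, valid modulo lcm(13, 17) = 221: x ≡ 16 (mod 221).
  Combine with x ≡ 1 (mod 5); new modulus lcm = 1105.
    Write x = 16 + 221·t and substitute into x ≡ 1 (mod 5): 221·t ≡ 1 − 16 = -15 (mod 5).
    Reduce coefficients mod 5: 1·t ≡ 0 (mod 5).
    So t ≡ 0 (mod 5).
    Then x = 16 + 221·0 = 16, valid modulo lcm(221, 5) = 1105: x ≡ 16 (mod 1105).
  Combine with x ≡ 2 (mod 19); new modulus lcm = 20995.
    Write x = 16 + 1105·t and substitute into x ≡ 2 (mod 19): 1105·t ≡ 2 − 16 = -14 (mod 19).
    Reduce coefficients mod 19: 3·t ≡ 5 (mod 19).
    The inverse of 3 mod 19 is 13 (since 3·13 = 39 = 2·19 + 1), so t ≡ 13·5 = 65 ≡ 8 (mod 19).
    Then x = 16 + 1105·8 = 8856, valid modulo lcm(1105, 19) = 20995: x ≡ 8856 (mod 20995).
  Combine with x ≡ 2 (mod 7); new modulus lcm = 146965.
    Write x = 8856 + 20995·t and substitute into x ≡ 2 (mod 7): 20995·t ≡ 2 − 8856 = -8854 (mod 7).
    Reduce coefficients mod 7: 2·t ≡ 1 (mod 7).
    The inverse of 2 mod 7 is 4 (since 2·4 = 8 = 1·7 + 1), so t ≡ 4·1 = 4 ≡ 4 (mod 7).
    Then x = 8856 + 20995·4 = 92836, valid modulo lcm(20995, 7) = 146965: x ≡ 92836 (mod 146965).
Verify against each original: 92836 mod 13 = 3, 92836 mod 17 = 16, 92836 mod 5 = 1, 92836 mod 19 = 2, 92836 mod 7 = 2.

x ≡ 92836 (mod 146965).


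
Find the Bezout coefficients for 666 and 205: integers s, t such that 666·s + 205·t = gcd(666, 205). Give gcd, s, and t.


Euclidean algorithm on (666, 205) — divide until remainder is 0:
  666 = 3 · 205 + 51
  205 = 4 · 51 + 1
  51 = 51 · 1 + 0
gcd(666, 205) = 1.
Track Bezout coefficients alongside the remainders: start with r₀ = 666 = a·1 + b·0 (s = 1, t = 0) and r₁ = 205 = a·0 + b·1 (s = 0, t = 1); each new remainder r_{k+1} = r_{k-1} − q_k·r_k inherits s_{k+1} = s_{k-1} − q_k·s_k, t_{k+1} = t_{k-1} − q_k·t_k, so r_k = a·s_k + b·t_k at every step:
  q = 3: r = 51, s = 1 − 3·0 = 1, t = 0 − 3·1 = -3  (check: 666·1 + 205·(-3) = 51)
  q = 4: r = 1, s = 0 − 4·1 = -4, t = 1 − 4·(-3) = 13  (check: 666·(-4) + 205·13 = 1)
The row with r = 1 (the gcd) gives the Bezout coefficients s = -4, t = 13.
Result: 666 · (-4) + 205 · (13) = 1.

gcd(666, 205) = 1; s = -4, t = 13 (check: 666·(-4) + 205·13 = 1).


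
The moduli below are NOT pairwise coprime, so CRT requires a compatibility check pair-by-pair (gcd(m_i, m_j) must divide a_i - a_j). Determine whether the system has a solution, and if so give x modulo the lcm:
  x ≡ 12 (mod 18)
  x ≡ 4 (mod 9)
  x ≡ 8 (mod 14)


Moduli 18, 9, 14 are not pairwise coprime, so CRT works modulo lcm(m_i) when all pairwise compatibility conditions hold.
Pairwise compatibility: gcd(m_i, m_j) must divide a_i - a_j for every pair.
Merge one congruence at a time:
  Start: x ≡ 12 (mod 18).
  Combine with x ≡ 4 (mod 9): gcd(18, 9) = 9, and 4 - 12 = -8 is NOT divisible by 9.
    ⇒ system is inconsistent (no integer solution).

No solution (the system is inconsistent).


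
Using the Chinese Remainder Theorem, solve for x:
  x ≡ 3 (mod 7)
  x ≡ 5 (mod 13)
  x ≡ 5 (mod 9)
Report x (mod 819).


Moduli 7, 13, 9 are pairwise coprime; by CRT there is a unique solution modulo M = 7 · 13 · 9 = 819.
Solve pairwise, accumulating the modulus:
  Start with x ≡ 3 (mod 7).
  Combine with x ≡ 5 (mod 13): since gcd(7, 13) = 1, we get a unique residue mod 91.
    Write x = 3 + 7·t and substitute into x ≡ 5 (mod 13): 7·t ≡ 5 − 3 = 2 (mod 13).
    The inverse of 7 mod 13 is 2 (since 7·2 = 14 = 1·13 + 1), so t ≡ 2·2 = 4 ≡ 4 (mod 13).
    Then x = 3 + 7·4 = 31, valid modulo lcm(7, 13) = 91: x ≡ 31 (mod 91).
  Combine with x ≡ 5 (mod 9): since gcd(91, 9) = 1, we get a unique residue mod 819.
    Write x = 31 + 91·t and substitute into x ≡ 5 (mod 9): 91·t ≡ 5 − 31 = -26 (mod 9).
    Reduce coefficients mod 9: 1·t ≡ 1 (mod 9).
    So t ≡ 1 (mod 9).
    Then x = 31 + 91·1 = 122, valid modulo lcm(91, 9) = 819: x ≡ 122 (mod 819).
Verify: 122 mod 7 = 3 ✓, 122 mod 13 = 5 ✓, 122 mod 9 = 5 ✓.

x ≡ 122 (mod 819).


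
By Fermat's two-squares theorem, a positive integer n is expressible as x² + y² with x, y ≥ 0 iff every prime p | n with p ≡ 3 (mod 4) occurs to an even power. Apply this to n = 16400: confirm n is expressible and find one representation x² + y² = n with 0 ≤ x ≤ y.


Step 1: Factor n = 16400 = 2^4 · 5^2 · 41.
Step 2: Check the mod-4 condition on each prime factor: 2 = 2 (special); 5 ≡ 1 (mod 4), exponent 2; 41 ≡ 1 (mod 4), exponent 1.
All primes ≡ 3 (mod 4) appear to even exponent (or don't appear), so by the two-squares theorem n IS expressible as a sum of two squares.
Step 3: Build a representation. Group n = k² · m with k = 4 and m = 5 · 5 · 41 = 1025 (a product of primes ≡ 1 (mod 4)); a representation of m scales to one of n via (k·x)² + (k·y)² = k²(x² + y²). Each prime p ≡ 1 (mod 4) is itself a sum of two squares; find a² by testing p − a² for a perfect square:
  5: 5 − 1² = 4 = 2² ⇒ 5 = 1² + 2².
  41: 41 − 1² = 40, 41 − 2² = 37, 41 − 3² = 32, 41 − 4² = 25 = 5² ⇒ 41 = 4² + 5².
  Combine using the Brahmagupta–Fibonacci identity (a² + b²)(c² + d²) = (ac − bd)² + (ad + bc)² = (ac + bd)² + (ad − bc)²:
  5 · 5 = 25: from (1² + 2²)(1² + 2²), take (1·1 − 2·2, 1·2 + 2·1) = (1 − 4, 2 + 2) = (-3, 4); dropping signs (only squares matter) gives (3, 4); check 3² + 4² = 9 + 16 = 25 ✓.
  25 · 41 = 1025: from (3² + 4²)(4² + 5²), take (3·4 − 4·5, 3·5 + 4·4) = (12 − 20, 15 + 16) = (-8, 31); dropping signs (only squares matter) gives (8, 31); check 8² + 31² = 64 + 961 = 1025 ✓.
  Scale by k = 4: (4·8, 4·31) = (32, 124).
Step 4: Order so x ≤ y and verify: 32² + 124² = 1024 + 15376 = 16400 = n. ✓

n = 16400 = 32² + 124² (one valid representation with x ≤ y).


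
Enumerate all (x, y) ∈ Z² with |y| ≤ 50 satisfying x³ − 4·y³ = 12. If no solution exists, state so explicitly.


The equation is x³ - 4y³ = 12. For fixed y, x³ = 4·y³ + 12, so a solution requires the RHS to be a perfect cube.
Strategy: iterate y from -50 to 50, compute RHS = 4·y³ + 12, and check whether it is a (positive or negative) perfect cube.
Check small values of y:
  y = 0: RHS = 12 is not a perfect cube.
  y = 1: RHS = 16 is not a perfect cube.
  y = -1: RHS = 8 = (2)³ ⇒ x = 2 works.
  y = 2: RHS = 44 is not a perfect cube.
  y = -2: RHS = -20 is not a perfect cube.
  y = 3: RHS = 120 is not a perfect cube.
  y = -3: RHS = -96 is not a perfect cube.
Continuing, at y = 5: RHS = 512 = (8)³ ⇒ x = 8 works.
Searching the remaining y in |y| ≤ 50 finds no further solutions.
Collected solutions: (2, -1), (8, 5).

Solutions (with |y| ≤ 50): (2, -1), (8, 5).


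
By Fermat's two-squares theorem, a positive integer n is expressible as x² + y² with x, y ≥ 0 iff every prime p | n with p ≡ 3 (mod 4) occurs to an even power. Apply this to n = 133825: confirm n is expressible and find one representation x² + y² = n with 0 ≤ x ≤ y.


Step 1: Factor n = 133825 = 5^2 · 53 · 101.
Step 2: Check the mod-4 condition on each prime factor: 5 ≡ 1 (mod 4), exponent 2; 53 ≡ 1 (mod 4), exponent 1; 101 ≡ 1 (mod 4), exponent 1.
All primes ≡ 3 (mod 4) appear to even exponent (or don't appear), so by the two-squares theorem n IS expressible as a sum of two squares.
Step 3: Build a representation. Group n = k² · m with k = 5 and m = 53 · 101 = 5353 (a product of primes ≡ 1 (mod 4)); a representation of m scales to one of n via (k·x)² + (k·y)² = k²(x² + y²). Each prime p ≡ 1 (mod 4) is itself a sum of two squares; find a² by testing p − a² for a perfect square:
  53: 53 − 1² = 52, 53 − 2² = 49 = 7² ⇒ 53 = 2² + 7².
  101: 101 − 1² = 100 = 10² ⇒ 101 = 1² + 10².
  Combine using the Brahmagupta–Fibonacci identity (a² + b²)(c² + d²) = (ac − bd)² + (ad + bc)² = (ac + bd)² + (ad − bc)²:
  53 · 101 = 5353: from (2² + 7²)(1² + 10²), take (2·1 − 7·10, 2·10 + 7·1) = (2 − 70, 20 + 7) = (-68, 27); dropping signs (only squares matter) gives (68, 27); check 68² + 27² = 4624 + 729 = 5353 ✓.
  Scale by k = 5: (5·68, 5·27) = (340, 135).
Step 4: Order so x ≤ y and verify: 135² + 340² = 18225 + 115600 = 133825 = n. ✓

n = 133825 = 135² + 340² (one valid representation with x ≤ y).


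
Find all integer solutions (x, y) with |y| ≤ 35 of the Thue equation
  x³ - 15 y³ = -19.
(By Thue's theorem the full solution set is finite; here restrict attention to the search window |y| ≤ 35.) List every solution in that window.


The equation is x³ - 15y³ = -19. For fixed y, x³ = 15·y³ − 19, so a solution requires the RHS to be a perfect cube.
Strategy: iterate y from -35 to 35, compute RHS = 15·y³ − 19, and check whether it is a (positive or negative) perfect cube.
Check small values of y:
  y = 0: RHS = -19 is not a perfect cube.
  y = 1: RHS = -4 is not a perfect cube.
  y = -1: RHS = -34 is not a perfect cube.
  y = 2: RHS = 101 is not a perfect cube.
  y = -2: RHS = -139 is not a perfect cube.
  y = 3: RHS = 386 is not a perfect cube.
  y = -3: RHS = -424 is not a perfect cube.
Continuing the search up to |y| = 35 finds no solutions either.
No (x, y) in the scanned range satisfies the equation.

No integer solutions with |y| ≤ 35.


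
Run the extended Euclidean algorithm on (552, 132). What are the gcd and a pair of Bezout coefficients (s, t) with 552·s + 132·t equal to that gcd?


Euclidean algorithm on (552, 132) — divide until remainder is 0:
  552 = 4 · 132 + 24
  132 = 5 · 24 + 12
  24 = 2 · 12 + 0
gcd(552, 132) = 12.
Track Bezout coefficients alongside the remainders: start with r₀ = 552 = a·1 + b·0 (s = 1, t = 0) and r₁ = 132 = a·0 + b·1 (s = 0, t = 1); each new remainder r_{k+1} = r_{k-1} − q_k·r_k inherits s_{k+1} = s_{k-1} − q_k·s_k, t_{k+1} = t_{k-1} − q_k·t_k, so r_k = a·s_k + b·t_k at every step:
  q = 4: r = 24, s = 1 − 4·0 = 1, t = 0 − 4·1 = -4  (check: 552·1 + 132·(-4) = 24)
  q = 5: r = 12, s = 0 − 5·1 = -5, t = 1 − 5·(-4) = 21  (check: 552·(-5) + 132·21 = 12)
The row with r = 12 (the gcd) gives the Bezout coefficients s = -5, t = 21.
Result: 552 · (-5) + 132 · (21) = 12.

gcd(552, 132) = 12; s = -5, t = 21 (check: 552·(-5) + 132·21 = 12).


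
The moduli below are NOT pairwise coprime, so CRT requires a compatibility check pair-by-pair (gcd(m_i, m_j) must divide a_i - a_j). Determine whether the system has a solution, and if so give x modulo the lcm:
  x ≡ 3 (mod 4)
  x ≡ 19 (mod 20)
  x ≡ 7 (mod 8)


Moduli 4, 20, 8 are not pairwise coprime, so CRT works modulo lcm(m_i) when all pairwise compatibility conditions hold.
Pairwise compatibility: gcd(m_i, m_j) must divide a_i - a_j for every pair.
Merge one congruence at a time:
  Start: x ≡ 3 (mod 4).
  Combine with x ≡ 19 (mod 20): gcd(4, 20) = 4; 19 - 3 = 16, which IS divisible by 4, so compatible.
    Write x = 3 + 4·t and substitute into x ≡ 19 (mod 20): 4·t ≡ 19 − 3 = 16 (mod 20).
    Divide the congruence (and modulus) by g = 4: 1·t ≡ 4 (mod 5).
    So t ≡ 4 (mod 5).
    Then x = 3 + 4·4 = 19, valid modulo lcm(4, 20) = 20: x ≡ 19 (mod 20).
  Combine with x ≡ 7 (mod 8): gcd(20, 8) = 4; 7 - 19 = -12, which IS divisible by 4, so compatible.
    Write x = 19 + 20·t and substitute into x ≡ 7 (mod 8): 20·t ≡ 7 − 19 = -12 (mod 8).
    Divide the congruence (and modulus) by g = 4: 5·t ≡ -3 (mod 2).
    Reduce coefficients mod 2: 1·t ≡ 1 (mod 2).
    So t ≡ 1 (mod 2).
    Then x = 19 + 20·1 = 39, valid modulo lcm(20, 8) = 40: x ≡ 39 (mod 40).
Verify: 39 mod 4 = 3, 39 mod 20 = 19, 39 mod 8 = 7.

x ≡ 39 (mod 40).


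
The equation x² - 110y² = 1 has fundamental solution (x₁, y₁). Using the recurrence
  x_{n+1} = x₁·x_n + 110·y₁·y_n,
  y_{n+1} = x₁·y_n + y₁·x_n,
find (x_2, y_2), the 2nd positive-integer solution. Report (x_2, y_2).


Step 1: Find the fundamental solution (x₁, y₁) of x² - 110y² = 1.
  Expand √110 as a continued fraction. a₀ = ⌊√110⌋ = 10; iterate m_{k+1} = d_k·a_k − m_k, d_{k+1} = (110 − m_{k+1}²)/d_k, a_{k+1} = ⌊(a₀ + m_{k+1})/d_{k+1}⌋ (starting m₀ = 0, d₀ = 1), with convergents p_k = a_k·p_{k-1} + p_{k-2}, q_k = a_k·q_{k-1} + q_{k-2} (p₋₁ = 1, q₋₁ = 0):
  k = 0: a₀ = 10; p₀/q₀ = 10/1; p₀² − 110·q₀² = 100 − 110 = -10.
  k = 1: m = 10, d = 10, a = ⌊(10 + 10)/10⌋ = 2; p/q = (2·10 + 1)/(2·1 + 0) = 21/2; p² − 110·q² = 441 − 440 = 1.
  The first convergent with p² − 110·q² = 1 gives the fundamental solution (x₁, y₁) = (21, 2).
Step 2: Apply the recurrence (x_{n+1}, y_{n+1}) = (x₁x_n + 110y₁y_n, x₁y_n + y₁x_n) repeatedly.
  From (x_1, y_1) = (21, 2): x_2 = 21·21 + 110·2·2 = 881; y_2 = 21·2 + 2·21 = 84.
Step 3: Verify x_2² - 110·y_2² = 776161 - 776160 = 1 (should be 1). ✓

(x_1, y_1) = (21, 2); (x_2, y_2) = (881, 84).


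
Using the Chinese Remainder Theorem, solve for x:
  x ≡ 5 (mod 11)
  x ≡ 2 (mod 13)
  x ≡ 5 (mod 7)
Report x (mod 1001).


Moduli 11, 13, 7 are pairwise coprime; by CRT there is a unique solution modulo M = 11 · 13 · 7 = 1001.
Solve pairwise, accumulating the modulus:
  Start with x ≡ 5 (mod 11).
  Combine with x ≡ 2 (mod 13): since gcd(11, 13) = 1, we get a unique residue mod 143.
    Write x = 5 + 11·t and substitute into x ≡ 2 (mod 13): 11·t ≡ 2 − 5 = -3 (mod 13).
    Reduce coefficients mod 13: 11·t ≡ 10 (mod 13).
    The inverse of 11 mod 13 is 6 (since 11·6 = 66 = 5·13 + 1), so t ≡ 6·10 = 60 ≡ 8 (mod 13).
    Then x = 5 + 11·8 = 93, valid modulo lcm(11, 13) = 143: x ≡ 93 (mod 143).
  Combine with x ≡ 5 (mod 7): since gcd(143, 7) = 1, we get a unique residue mod 1001.
    Write x = 93 + 143·t and substitute into x ≡ 5 (mod 7): 143·t ≡ 5 − 93 = -88 (mod 7).
    Reduce coefficients mod 7: 3·t ≡ 3 (mod 7).
    The inverse of 3 mod 7 is 5 (since 3·5 = 15 = 2·7 + 1), so t ≡ 5·3 = 15 ≡ 1 (mod 7).
    Then x = 93 + 143·1 = 236, valid modulo lcm(143, 7) = 1001: x ≡ 236 (mod 1001).
Verify: 236 mod 11 = 5 ✓, 236 mod 13 = 2 ✓, 236 mod 7 = 5 ✓.

x ≡ 236 (mod 1001).


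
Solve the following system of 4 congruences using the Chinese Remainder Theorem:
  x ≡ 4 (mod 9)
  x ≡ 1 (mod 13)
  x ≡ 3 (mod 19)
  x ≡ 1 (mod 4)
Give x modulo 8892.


Product of moduli M = 9 · 13 · 19 · 4 = 8892.
Merge one congruence at a time:
  Start: x ≡ 4 (mod 9).
  Combine with x ≡ 1 (mod 13); new modulus lcm = 117.
    Write x = 4 + 9·t and substitute into x ≡ 1 (mod 13): 9·t ≡ 1 − 4 = -3 (mod 13).
    Reduce coefficients mod 13: 9·t ≡ 10 (mod 13).
    The inverse of 9 mod 13 is 3 (since 9·3 = 27 = 2·13 + 1), so t ≡ 3·10 = 30 ≡ 4 (mod 13).
    Then x = 4 + 9·4 = 40, valid modulo lcm(9, 13) = 117: x ≡ 40 (mod 117).
  Combine with x ≡ 3 (mod 19); new modulus lcm = 2223.
    Write x = 40 + 117·t and substitute into x ≡ 3 (mod 19): 117·t ≡ 3 − 40 = -37 (mod 19).
    Reduce coefficients mod 19: 3·t ≡ 1 (mod 19).
    The inverse of 3 mod 19 is 13 (since 3·13 = 39 = 2·19 + 1), so t ≡ 13·1 = 13 ≡ 13 (mod 19).
    Then x = 40 + 117·13 = 1561, valid modulo lcm(117, 19) = 2223: x ≡ 1561 (mod 2223).
  Combine with x ≡ 1 (mod 4); new modulus lcm = 8892.
    Write x = 1561 + 2223·t and substitute into x ≡ 1 (mod 4): 2223·t ≡ 1 − 1561 = -1560 (mod 4).
    Reduce coefficients mod 4: 3·t ≡ 0 (mod 4).
    The inverse of 3 mod 4 is 3 (since 3·3 = 9 = 2·4 + 1), so t ≡ 3·0 = 0 ≡ 0 (mod 4).
    Then x = 1561 + 2223·0 = 1561, valid modulo lcm(2223, 4) = 8892: x ≡ 1561 (mod 8892).
Verify against each original: 1561 mod 9 = 4, 1561 mod 13 = 1, 1561 mod 19 = 3, 1561 mod 4 = 1.

x ≡ 1561 (mod 8892).


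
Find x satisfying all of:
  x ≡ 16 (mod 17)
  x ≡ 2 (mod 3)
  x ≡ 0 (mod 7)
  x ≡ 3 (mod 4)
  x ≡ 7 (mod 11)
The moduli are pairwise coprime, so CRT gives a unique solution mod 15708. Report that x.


Product of moduli M = 17 · 3 · 7 · 4 · 11 = 15708.
Merge one congruence at a time:
  Start: x ≡ 16 (mod 17).
  Combine with x ≡ 2 (mod 3); new modulus lcm = 51.
    Write x = 16 + 17·t and substitute into x ≡ 2 (mod 3): 17·t ≡ 2 − 16 = -14 (mod 3).
    Reduce coefficients mod 3: 2·t ≡ 1 (mod 3).
    The inverse of 2 mod 3 is 2 (since 2·2 = 4 = 1·3 + 1), so t ≡ 2·1 = 2 ≡ 2 (mod 3).
    Then x = 16 + 17·2 = 50, valid modulo lcm(17, 3) = 51: x ≡ 50 (mod 51).
  Combine with x ≡ 0 (mod 7); new modulus lcm = 357.
    Write x = 50 + 51·t and substitute into x ≡ 0 (mod 7): 51·t ≡ 0 − 50 = -50 (mod 7).
    Reduce coefficients mod 7: 2·t ≡ 6 (mod 7).
    The inverse of 2 mod 7 is 4 (since 2·4 = 8 = 1·7 + 1), so t ≡ 4·6 = 24 ≡ 3 (mod 7).
    Then x = 50 + 51·3 = 203, valid modulo lcm(51, 7) = 357: x ≡ 203 (mod 357).
  Combine with x ≡ 3 (mod 4); new modulus lcm = 1428.
    Write x = 203 + 357·t and substitute into x ≡ 3 (mod 4): 357·t ≡ 3 − 203 = -200 (mod 4).
    Reduce coefficients mod 4: 1·t ≡ 0 (mod 4).
    So t ≡ 0 (mod 4).
    Then x = 203 + 357·0 = 203, valid modulo lcm(357, 4) = 1428: x ≡ 203 (mod 1428).
  Combine with x ≡ 7 (mod 11); new modulus lcm = 15708.
    Write x = 203 + 1428·t and substitute into x ≡ 7 (mod 11): 1428·t ≡ 7 − 203 = -196 (mod 11).
    Reduce coefficients mod 11: 9·t ≡ 2 (mod 11).
    The inverse of 9 mod 11 is 5 (since 9·5 = 45 = 4·11 + 1), so t ≡ 5·2 = 10 ≡ 10 (mod 11).
    Then x = 203 + 1428·10 = 14483, valid modulo lcm(1428, 11) = 15708: x ≡ 14483 (mod 15708).
Verify against each original: 14483 mod 17 = 16, 14483 mod 3 = 2, 14483 mod 7 = 0, 14483 mod 4 = 3, 14483 mod 11 = 7.

x ≡ 14483 (mod 15708).


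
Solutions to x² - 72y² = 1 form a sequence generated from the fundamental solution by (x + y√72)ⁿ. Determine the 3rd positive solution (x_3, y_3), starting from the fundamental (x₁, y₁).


Step 1: Find the fundamental solution (x₁, y₁) of x² - 72y² = 1.
  Expand √72 as a continued fraction. a₀ = ⌊√72⌋ = 8; iterate m_{k+1} = d_k·a_k − m_k, d_{k+1} = (72 − m_{k+1}²)/d_k, a_{k+1} = ⌊(a₀ + m_{k+1})/d_{k+1}⌋ (starting m₀ = 0, d₀ = 1), with convergents p_k = a_k·p_{k-1} + p_{k-2}, q_k = a_k·q_{k-1} + q_{k-2} (p₋₁ = 1, q₋₁ = 0):
  k = 0: a₀ = 8; p₀/q₀ = 8/1; p₀² − 72·q₀² = 64 − 72 = -8.
  k = 1: m = 8, d = 8, a = ⌊(8 + 8)/8⌋ = 2; p/q = (2·8 + 1)/(2·1 + 0) = 17/2; p² − 72·q² = 289 − 288 = 1.
  The first convergent with p² − 72·q² = 1 gives the fundamental solution (x₁, y₁) = (17, 2).
Step 2: Apply the recurrence (x_{n+1}, y_{n+1}) = (x₁x_n + 72y₁y_n, x₁y_n + y₁x_n) repeatedly.
  From (x_1, y_1) = (17, 2): x_2 = 17·17 + 72·2·2 = 577; y_2 = 17·2 + 2·17 = 68.
  From (x_2, y_2) = (577, 68): x_3 = 17·577 + 72·2·68 = 19601; y_3 = 17·68 + 2·577 = 2310.
Step 3: Verify x_3² - 72·y_3² = 384199201 - 384199200 = 1 (should be 1). ✓

(x_1, y_1) = (17, 2); (x_3, y_3) = (19601, 2310).


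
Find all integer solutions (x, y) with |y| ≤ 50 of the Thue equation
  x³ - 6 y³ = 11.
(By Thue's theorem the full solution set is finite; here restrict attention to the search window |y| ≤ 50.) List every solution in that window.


The equation is x³ - 6y³ = 11. For fixed y, x³ = 6·y³ + 11, so a solution requires the RHS to be a perfect cube.
Strategy: iterate y from -50 to 50, compute RHS = 6·y³ + 11, and check whether it is a (positive or negative) perfect cube.
Check small values of y:
  y = 0: RHS = 11 is not a perfect cube.
  y = 1: RHS = 17 is not a perfect cube.
  y = -1: RHS = 5 is not a perfect cube.
  y = 2: RHS = 59 is not a perfect cube.
  y = -2: RHS = -37 is not a perfect cube.
  y = 3: RHS = 173 is not a perfect cube.
  y = -3: RHS = -151 is not a perfect cube.
Continuing the search up to |y| = 50 finds no solutions either.
No (x, y) in the scanned range satisfies the equation.

No integer solutions with |y| ≤ 50.


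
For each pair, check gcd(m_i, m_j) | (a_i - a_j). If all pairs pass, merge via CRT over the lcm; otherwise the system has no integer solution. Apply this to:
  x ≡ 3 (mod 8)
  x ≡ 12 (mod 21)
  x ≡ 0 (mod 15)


Moduli 8, 21, 15 are not pairwise coprime, so CRT works modulo lcm(m_i) when all pairwise compatibility conditions hold.
Pairwise compatibility: gcd(m_i, m_j) must divide a_i - a_j for every pair.
Merge one congruence at a time:
  Start: x ≡ 3 (mod 8).
  Combine with x ≡ 12 (mod 21): gcd(8, 21) = 1; 12 - 3 = 9, which IS divisible by 1, so compatible.
    Write x = 3 + 8·t and substitute into x ≡ 12 (mod 21): 8·t ≡ 12 − 3 = 9 (mod 21).
    The inverse of 8 mod 21 is 8 (since 8·8 = 64 = 3·21 + 1), so t ≡ 8·9 = 72 ≡ 9 (mod 21).
    Then x = 3 + 8·9 = 75, valid modulo lcm(8, 21) = 168: x ≡ 75 (mod 168).
  Combine with x ≡ 0 (mod 15): gcd(168, 15) = 3; 0 - 75 = -75, which IS divisible by 3, so compatible.
    Write x = 75 + 168·t and substitute into x ≡ 0 (mod 15): 168·t ≡ 0 − 75 = -75 (mod 15).
    Divide the congruence (and modulus) by g = 3: 56·t ≡ -25 (mod 5).
    Reduce coefficients mod 5: 1·t ≡ 0 (mod 5).
    So t ≡ 0 (mod 5).
    Then x = 75 + 168·0 = 75, valid modulo lcm(168, 15) = 840: x ≡ 75 (mod 840).
Verify: 75 mod 8 = 3, 75 mod 21 = 12, 75 mod 15 = 0.

x ≡ 75 (mod 840).


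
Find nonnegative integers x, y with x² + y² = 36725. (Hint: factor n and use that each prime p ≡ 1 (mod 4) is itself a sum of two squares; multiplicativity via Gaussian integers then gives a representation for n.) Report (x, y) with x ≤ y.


Step 1: Factor n = 36725 = 5^2 · 13 · 113.
Step 2: Check the mod-4 condition on each prime factor: 5 ≡ 1 (mod 4), exponent 2; 13 ≡ 1 (mod 4), exponent 1; 113 ≡ 1 (mod 4), exponent 1.
All primes ≡ 3 (mod 4) appear to even exponent (or don't appear), so by the two-squares theorem n IS expressible as a sum of two squares.
Step 3: Build a representation. Group n = k² · m with k = 5 and m = 13 · 113 = 1469 (a product of primes ≡ 1 (mod 4)); a representation of m scales to one of n via (k·x)² + (k·y)² = k²(x² + y²). Each prime p ≡ 1 (mod 4) is itself a sum of two squares; find a² by testing p − a² for a perfect square:
  13: 13 − 1² = 12, 13 − 2² = 9 = 3² ⇒ 13 = 2² + 3².
  113: 113 − 1² = 112, 113 − 2² = 109, 113 − 3² = 104, 113 − 4² = 97, 113 − 5² = 88, 113 − 6² = 77, 113 − 7² = 64 = 8² ⇒ 113 = 7² + 8².
  Combine using the Brahmagupta–Fibonacci identity (a² + b²)(c² + d²) = (ac − bd)² + (ad + bc)² = (ac + bd)² + (ad − bc)²:
  13 · 113 = 1469: from (2² + 3²)(7² + 8²), take (2·7 − 3·8, 2·8 + 3·7) = (14 − 24, 16 + 21) = (-10, 37); dropping signs (only squares matter) gives (10, 37); check 10² + 37² = 100 + 1369 = 1469 ✓.
  Scale by k = 5: (5·10, 5·37) = (50, 185).
Step 4: Order so x ≤ y and verify: 50² + 185² = 2500 + 34225 = 36725 = n. ✓

n = 36725 = 50² + 185² (one valid representation with x ≤ y).


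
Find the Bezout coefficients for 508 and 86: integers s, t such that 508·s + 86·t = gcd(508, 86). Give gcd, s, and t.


Euclidean algorithm on (508, 86) — divide until remainder is 0:
  508 = 5 · 86 + 78
  86 = 1 · 78 + 8
  78 = 9 · 8 + 6
  8 = 1 · 6 + 2
  6 = 3 · 2 + 0
gcd(508, 86) = 2.
Track Bezout coefficients alongside the remainders: start with r₀ = 508 = a·1 + b·0 (s = 1, t = 0) and r₁ = 86 = a·0 + b·1 (s = 0, t = 1); each new remainder r_{k+1} = r_{k-1} − q_k·r_k inherits s_{k+1} = s_{k-1} − q_k·s_k, t_{k+1} = t_{k-1} − q_k·t_k, so r_k = a·s_k + b·t_k at every step:
  q = 5: r = 78, s = 1 − 5·0 = 1, t = 0 − 5·1 = -5  (check: 508·1 + 86·(-5) = 78)
  q = 1: r = 8, s = 0 − 1·1 = -1, t = 1 − 1·(-5) = 6  (check: 508·(-1) + 86·6 = 8)
  q = 9: r = 6, s = 1 − 9·(-1) = 10, t = -5 − 9·6 = -59  (check: 508·10 + 86·(-59) = 6)
  q = 1: r = 2, s = -1 − 1·10 = -11, t = 6 − 1·(-59) = 65  (check: 508·(-11) + 86·65 = 2)
The row with r = 2 (the gcd) gives the Bezout coefficients s = -11, t = 65.
Result: 508 · (-11) + 86 · (65) = 2.

gcd(508, 86) = 2; s = -11, t = 65 (check: 508·(-11) + 86·65 = 2).


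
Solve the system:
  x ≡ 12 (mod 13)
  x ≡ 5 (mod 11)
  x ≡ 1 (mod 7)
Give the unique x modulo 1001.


Moduli 13, 11, 7 are pairwise coprime; by CRT there is a unique solution modulo M = 13 · 11 · 7 = 1001.
Solve pairwise, accumulating the modulus:
  Start with x ≡ 12 (mod 13).
  Combine with x ≡ 5 (mod 11): since gcd(13, 11) = 1, we get a unique residue mod 143.
    Write x = 12 + 13·t and substitute into x ≡ 5 (mod 11): 13·t ≡ 5 − 12 = -7 (mod 11).
    Reduce coefficients mod 11: 2·t ≡ 4 (mod 11).
    The inverse of 2 mod 11 is 6 (since 2·6 = 12 = 1·11 + 1), so t ≡ 6·4 = 24 ≡ 2 (mod 11).
    Then x = 12 + 13·2 = 38, valid modulo lcm(13, 11) = 143: x ≡ 38 (mod 143).
  Combine with x ≡ 1 (mod 7): since gcd(143, 7) = 1, we get a unique residue mod 1001.
    Write x = 38 + 143·t and substitute into x ≡ 1 (mod 7): 143·t ≡ 1 − 38 = -37 (mod 7).
    Reduce coefficients mod 7: 3·t ≡ 5 (mod 7).
    The inverse of 3 mod 7 is 5 (since 3·5 = 15 = 2·7 + 1), so t ≡ 5·5 = 25 ≡ 4 (mod 7).
    Then x = 38 + 143·4 = 610, valid modulo lcm(143, 7) = 1001: x ≡ 610 (mod 1001).
Verify: 610 mod 13 = 12 ✓, 610 mod 11 = 5 ✓, 610 mod 7 = 1 ✓.

x ≡ 610 (mod 1001).


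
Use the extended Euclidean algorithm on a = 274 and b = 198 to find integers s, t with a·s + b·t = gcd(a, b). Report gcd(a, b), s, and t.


Euclidean algorithm on (274, 198) — divide until remainder is 0:
  274 = 1 · 198 + 76
  198 = 2 · 76 + 46
  76 = 1 · 46 + 30
  46 = 1 · 30 + 16
  30 = 1 · 16 + 14
  16 = 1 · 14 + 2
  14 = 7 · 2 + 0
gcd(274, 198) = 2.
Track Bezout coefficients alongside the remainders: start with r₀ = 274 = a·1 + b·0 (s = 1, t = 0) and r₁ = 198 = a·0 + b·1 (s = 0, t = 1); each new remainder r_{k+1} = r_{k-1} − q_k·r_k inherits s_{k+1} = s_{k-1} − q_k·s_k, t_{k+1} = t_{k-1} − q_k·t_k, so r_k = a·s_k + b·t_k at every step:
  q = 1: r = 76, s = 1 − 1·0 = 1, t = 0 − 1·1 = -1  (check: 274·1 + 198·(-1) = 76)
  q = 2: r = 46, s = 0 − 2·1 = -2, t = 1 − 2·(-1) = 3  (check: 274·(-2) + 198·3 = 46)
  q = 1: r = 30, s = 1 − 1·(-2) = 3, t = -1 − 1·3 = -4  (check: 274·3 + 198·(-4) = 30)
  q = 1: r = 16, s = -2 − 1·3 = -5, t = 3 − 1·(-4) = 7  (check: 274·(-5) + 198·7 = 16)
  q = 1: r = 14, s = 3 − 1·(-5) = 8, t = -4 − 1·7 = -11  (check: 274·8 + 198·(-11) = 14)
  q = 1: r = 2, s = -5 − 1·8 = -13, t = 7 − 1·(-11) = 18  (check: 274·(-13) + 198·18 = 2)
The row with r = 2 (the gcd) gives the Bezout coefficients s = -13, t = 18.
Result: 274 · (-13) + 198 · (18) = 2.

gcd(274, 198) = 2; s = -13, t = 18 (check: 274·(-13) + 198·18 = 2).


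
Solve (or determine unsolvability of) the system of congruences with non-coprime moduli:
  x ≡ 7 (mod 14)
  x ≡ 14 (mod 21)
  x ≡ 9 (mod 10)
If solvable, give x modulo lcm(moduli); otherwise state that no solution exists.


Moduli 14, 21, 10 are not pairwise coprime, so CRT works modulo lcm(m_i) when all pairwise compatibility conditions hold.
Pairwise compatibility: gcd(m_i, m_j) must divide a_i - a_j for every pair.
Merge one congruence at a time:
  Start: x ≡ 7 (mod 14).
  Combine with x ≡ 14 (mod 21): gcd(14, 21) = 7; 14 - 7 = 7, which IS divisible by 7, so compatible.
    Write x = 7 + 14·t and substitute into x ≡ 14 (mod 21): 14·t ≡ 14 − 7 = 7 (mod 21).
    Divide the congruence (and modulus) by g = 7: 2·t ≡ 1 (mod 3).
    The inverse of 2 mod 3 is 2 (since 2·2 = 4 = 1·3 + 1), so t ≡ 2·1 = 2 ≡ 2 (mod 3).
    Then x = 7 + 14·2 = 35, valid modulo lcm(14, 21) = 42: x ≡ 35 (mod 42).
  Combine with x ≡ 9 (mod 10): gcd(42, 10) = 2; 9 - 35 = -26, which IS divisible by 2, so compatible.
    Write x = 35 + 42·t and substitute into x ≡ 9 (mod 10): 42·t ≡ 9 − 35 = -26 (mod 10).
    Divide the congruence (and modulus) by g = 2: 21·t ≡ -13 (mod 5).
    Reduce coefficients mod 5: 1·t ≡ 2 (mod 5).
    So t ≡ 2 (mod 5).
    Then x = 35 + 42·2 = 119, valid modulo lcm(42, 10) = 210: x ≡ 119 (mod 210).
Verify: 119 mod 14 = 7, 119 mod 21 = 14, 119 mod 10 = 9.

x ≡ 119 (mod 210).


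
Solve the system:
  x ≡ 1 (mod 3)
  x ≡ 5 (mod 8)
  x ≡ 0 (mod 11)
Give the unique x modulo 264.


Moduli 3, 8, 11 are pairwise coprime; by CRT there is a unique solution modulo M = 3 · 8 · 11 = 264.
Solve pairwise, accumulating the modulus:
  Start with x ≡ 1 (mod 3).
  Combine with x ≡ 5 (mod 8): since gcd(3, 8) = 1, we get a unique residue mod 24.
    Write x = 1 + 3·t and substitute into x ≡ 5 (mod 8): 3·t ≡ 5 − 1 = 4 (mod 8).
    The inverse of 3 mod 8 is 3 (since 3·3 = 9 = 1·8 + 1), so t ≡ 3·4 = 12 ≡ 4 (mod 8).
    Then x = 1 + 3·4 = 13, valid modulo lcm(3, 8) = 24: x ≡ 13 (mod 24).
  Combine with x ≡ 0 (mod 11): since gcd(24, 11) = 1, we get a unique residue mod 264.
    Write x = 13 + 24·t and substitute into x ≡ 0 (mod 11): 24·t ≡ 0 − 13 = -13 (mod 11).
    Reduce coefficients mod 11: 2·t ≡ 9 (mod 11).
    The inverse of 2 mod 11 is 6 (since 2·6 = 12 = 1·11 + 1), so t ≡ 6·9 = 54 ≡ 10 (mod 11).
    Then x = 13 + 24·10 = 253, valid modulo lcm(24, 11) = 264: x ≡ 253 (mod 264).
Verify: 253 mod 3 = 1 ✓, 253 mod 8 = 5 ✓, 253 mod 11 = 0 ✓.

x ≡ 253 (mod 264).


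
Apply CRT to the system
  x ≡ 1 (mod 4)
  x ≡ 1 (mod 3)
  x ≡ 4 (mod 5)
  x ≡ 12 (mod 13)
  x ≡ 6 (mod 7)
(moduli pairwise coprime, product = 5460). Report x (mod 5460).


Product of moduli M = 4 · 3 · 5 · 13 · 7 = 5460.
Merge one congruence at a time:
  Start: x ≡ 1 (mod 4).
  Combine with x ≡ 1 (mod 3); new modulus lcm = 12.
    Write x = 1 + 4·t and substitute into x ≡ 1 (mod 3): 4·t ≡ 1 − 1 = 0 (mod 3).
    Reduce coefficients mod 3: 1·t ≡ 0 (mod 3).
    So t ≡ 0 (mod 3).
    Then x = 1 + 4·0 = 1, valid modulo lcm(4, 3) = 12: x ≡ 1 (mod 12).
  Combine with x ≡ 4 (mod 5); new modulus lcm = 60.
    Write x = 1 + 12·t and substitute into x ≡ 4 (mod 5): 12·t ≡ 4 − 1 = 3 (mod 5).
    Reduce coefficients mod 5: 2·t ≡ 3 (mod 5).
    The inverse of 2 mod 5 is 3 (since 2·3 = 6 = 1·5 + 1), so t ≡ 3·3 = 9 ≡ 4 (mod 5).
    Then x = 1 + 12·4 = 49, valid modulo lcm(12, 5) = 60: x ≡ 49 (mod 60).
  Combine with x ≡ 12 (mod 13); new modulus lcm = 780.
    Write x = 49 + 60·t and substitute into x ≡ 12 (mod 13): 60·t ≡ 12 − 49 = -37 (mod 13).
    Reduce coefficients mod 13: 8·t ≡ 2 (mod 13).
    The inverse of 8 mod 13 is 5 (since 8·5 = 40 = 3·13 + 1), so t ≡ 5·2 = 10 ≡ 10 (mod 13).
    Then x = 49 + 60·10 = 649, valid modulo lcm(60, 13) = 780: x ≡ 649 (mod 780).
  Combine with x ≡ 6 (mod 7); new modulus lcm = 5460.
    Write x = 649 + 780·t and substitute into x ≡ 6 (mod 7): 780·t ≡ 6 − 649 = -643 (mod 7).
    Reduce coefficients mod 7: 3·t ≡ 1 (mod 7).
    The inverse of 3 mod 7 is 5 (since 3·5 = 15 = 2·7 + 1), so t ≡ 5·1 = 5 ≡ 5 (mod 7).
    Then x = 649 + 780·5 = 4549, valid modulo lcm(780, 7) = 5460: x ≡ 4549 (mod 5460).
Verify against each original: 4549 mod 4 = 1, 4549 mod 3 = 1, 4549 mod 5 = 4, 4549 mod 13 = 12, 4549 mod 7 = 6.

x ≡ 4549 (mod 5460).


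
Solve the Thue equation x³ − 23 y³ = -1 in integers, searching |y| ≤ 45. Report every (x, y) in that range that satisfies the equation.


The equation is x³ - 23y³ = -1. For fixed y, x³ = 23·y³ − 1, so a solution requires the RHS to be a perfect cube.
Strategy: iterate y from -45 to 45, compute RHS = 23·y³ − 1, and check whether it is a (positive or negative) perfect cube.
Check small values of y:
  y = 0: RHS = -1 = (-1)³ ⇒ x = -1 works.
  y = 1: RHS = 22 is not a perfect cube.
  y = -1: RHS = -24 is not a perfect cube.
  y = 2: RHS = 183 is not a perfect cube.
  y = -2: RHS = -185 is not a perfect cube.
  y = 3: RHS = 620 is not a perfect cube.
  y = -3: RHS = -622 is not a perfect cube.
Continuing the search up to |y| = 45 finds no further solutions beyond those listed.
Collected solutions: (-1, 0).

Solutions (with |y| ≤ 45): (-1, 0).


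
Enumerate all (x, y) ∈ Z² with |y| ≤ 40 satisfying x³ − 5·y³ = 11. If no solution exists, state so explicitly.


The equation is x³ - 5y³ = 11. For fixed y, x³ = 5·y³ + 11, so a solution requires the RHS to be a perfect cube.
Strategy: iterate y from -40 to 40, compute RHS = 5·y³ + 11, and check whether it is a (positive or negative) perfect cube.
Check small values of y:
  y = 0: RHS = 11 is not a perfect cube.
  y = 1: RHS = 16 is not a perfect cube.
  y = -1: RHS = 6 is not a perfect cube.
  y = 2: RHS = 51 is not a perfect cube.
  y = -2: RHS = -29 is not a perfect cube.
  y = 3: RHS = 146 is not a perfect cube.
  y = -3: RHS = -124 is not a perfect cube.
Continuing the search up to |y| = 40 finds no solutions either.
No (x, y) in the scanned range satisfies the equation.

No integer solutions with |y| ≤ 40.


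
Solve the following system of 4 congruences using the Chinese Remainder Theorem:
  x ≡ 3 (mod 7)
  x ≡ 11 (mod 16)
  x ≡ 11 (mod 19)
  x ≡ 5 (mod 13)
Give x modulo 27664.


Product of moduli M = 7 · 16 · 19 · 13 = 27664.
Merge one congruence at a time:
  Start: x ≡ 3 (mod 7).
  Combine with x ≡ 11 (mod 16); new modulus lcm = 112.
    Write x = 3 + 7·t and substitute into x ≡ 11 (mod 16): 7·t ≡ 11 − 3 = 8 (mod 16).
    The inverse of 7 mod 16 is 7 (since 7·7 = 49 = 3·16 + 1), so t ≡ 7·8 = 56 ≡ 8 (mod 16).
    Then x = 3 + 7·8 = 59, valid modulo lcm(7, 16) = 112: x ≡ 59 (mod 112).
  Combine with x ≡ 11 (mod 19); new modulus lcm = 2128.
    Write x = 59 + 112·t and substitute into x ≡ 11 (mod 19): 112·t ≡ 11 − 59 = -48 (mod 19).
    Reduce coefficients mod 19: 17·t ≡ 9 (mod 19).
    The inverse of 17 mod 19 is 9 (since 17·9 = 153 = 8·19 + 1), so t ≡ 9·9 = 81 ≡ 5 (mod 19).
    Then x = 59 + 112·5 = 619, valid modulo lcm(112, 19) = 2128: x ≡ 619 (mod 2128).
  Combine with x ≡ 5 (mod 13); new modulus lcm = 27664.
    Write x = 619 + 2128·t and substitute into x ≡ 5 (mod 13): 2128·t ≡ 5 − 619 = -614 (mod 13).
    Reduce coefficients mod 13: 9·t ≡ 10 (mod 13).
    The inverse of 9 mod 13 is 3 (since 9·3 = 27 = 2·13 + 1), so t ≡ 3·10 = 30 ≡ 4 (mod 13).
    Then x = 619 + 2128·4 = 9131, valid modulo lcm(2128, 13) = 27664: x ≡ 9131 (mod 27664).
Verify against each original: 9131 mod 7 = 3, 9131 mod 16 = 11, 9131 mod 19 = 11, 9131 mod 13 = 5.

x ≡ 9131 (mod 27664).
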